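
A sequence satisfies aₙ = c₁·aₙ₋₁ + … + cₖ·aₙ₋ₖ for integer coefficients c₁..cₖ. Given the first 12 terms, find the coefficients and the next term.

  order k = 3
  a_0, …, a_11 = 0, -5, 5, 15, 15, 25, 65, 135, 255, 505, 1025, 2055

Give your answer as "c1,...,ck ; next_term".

  a_3 = 2·5 + -1·-5 + 2·0 = 15
  a_4 = 2·15 + -1·5 + 2·-5 = 15
  a_5 = 2·15 + -1·15 + 2·5 = 25
  a_6 = 2·25 + -1·15 + 2·15 = 65
  a_7 = 2·65 + -1·25 + 2·15 = 135
  a_8 = 2·135 + -1·65 + 2·25 = 255
  a_9 = 2·255 + -1·135 + 2·65 = 505
  a_10 = 2·505 + -1·255 + 2·135 = 1025
  a_11 = 2·1025 + -1·505 + 2·255 = 2055
  a_12 = 2·2055 + -1·1025 + 2·505 = 4095

2,-1,2 ; 4095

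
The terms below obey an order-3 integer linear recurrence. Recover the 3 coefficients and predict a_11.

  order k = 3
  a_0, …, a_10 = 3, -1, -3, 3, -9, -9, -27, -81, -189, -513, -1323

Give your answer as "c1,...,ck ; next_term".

  a_3 = 1·-3 + 3·-1 + 3·3 = 3
  a_4 = 1·3 + 3·-3 + 3·-1 = -9
  a_5 = 1·-9 + 3·3 + 3·-3 = -9
  a_6 = 1·-9 + 3·-9 + 3·3 = -27
  a_7 = 1·-27 + 3·-9 + 3·-9 = -81
  a_8 = 1·-81 + 3·-27 + 3·-9 = -189
  a_9 = 1·-189 + 3·-81 + 3·-27 = -513
  a_10 = 1·-513 + 3·-189 + 3·-81 = -1323
  a_11 = 1·-1323 + 3·-513 + 3·-189 = -3429

1,3,3 ; -3429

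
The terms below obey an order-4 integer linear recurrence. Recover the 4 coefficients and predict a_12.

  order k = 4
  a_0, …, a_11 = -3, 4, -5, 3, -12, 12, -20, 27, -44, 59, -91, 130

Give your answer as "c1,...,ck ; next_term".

0,1,-1,1 ; -194

  a_4 = 0·3 + 1·-5 + -1·4 + 1·-3 = -12
  a_5 = 0·-12 + 1·3 + -1·-5 + 1·4 = 12
  a_6 = 0·12 + 1·-12 + -1·3 + 1·-5 = -20
  a_7 = 0·-20 + 1·12 + -1·-12 + 1·3 = 27
  a_8 = 0·27 + 1·-20 + -1·12 + 1·-12 = -44
  a_9 = 0·-44 + 1·27 + -1·-20 + 1·12 = 59
  a_10 = 0·59 + 1·-44 + -1·27 + 1·-20 = -91
  a_11 = 0·-91 + 1·59 + -1·-44 + 1·27 = 130
  a_12 = 0·130 + 1·-91 + -1·59 + 1·-44 = -194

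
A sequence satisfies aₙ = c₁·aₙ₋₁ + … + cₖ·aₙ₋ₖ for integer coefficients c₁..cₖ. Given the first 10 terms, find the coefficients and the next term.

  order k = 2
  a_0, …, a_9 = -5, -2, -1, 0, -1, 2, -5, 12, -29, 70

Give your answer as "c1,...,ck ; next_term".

-2,1 ; -169

  a_2 = -2·-2 + 1·-5 = -1
  a_3 = -2·-1 + 1·-2 = 0
  a_4 = -2·0 + 1·-1 = -1
  a_5 = -2·-1 + 1·0 = 2
  a_6 = -2·2 + 1·-1 = -5
  a_7 = -2·-5 + 1·2 = 12
  a_8 = -2·12 + 1·-5 = -29
  a_9 = -2·-29 + 1·12 = 70
  a_10 = -2·70 + 1·-29 = -169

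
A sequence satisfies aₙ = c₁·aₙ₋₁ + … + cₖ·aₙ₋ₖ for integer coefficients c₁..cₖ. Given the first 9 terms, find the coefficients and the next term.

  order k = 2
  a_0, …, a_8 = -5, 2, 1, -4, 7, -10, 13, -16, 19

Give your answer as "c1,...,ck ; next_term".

-2,-1 ; -22

  a_2 = -2·2 + -1·-5 = 1
  a_3 = -2·1 + -1·2 = -4
  a_4 = -2·-4 + -1·1 = 7
  a_5 = -2·7 + -1·-4 = -10
  a_6 = -2·-10 + -1·7 = 13
  a_7 = -2·13 + -1·-10 = -16
  a_8 = -2·-16 + -1·13 = 19
  a_9 = -2·19 + -1·-16 = -22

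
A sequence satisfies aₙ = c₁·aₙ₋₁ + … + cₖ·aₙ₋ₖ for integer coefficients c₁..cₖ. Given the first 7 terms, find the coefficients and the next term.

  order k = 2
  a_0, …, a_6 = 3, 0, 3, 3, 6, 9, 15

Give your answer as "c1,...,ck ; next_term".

1,1 ; 24

  a_2 = 1·0 + 1·3 = 3
  a_3 = 1·3 + 1·0 = 3
  a_4 = 1·3 + 1·3 = 6
  a_5 = 1·6 + 1·3 = 9
  a_6 = 1·9 + 1·6 = 15
  a_7 = 1·15 + 1·9 = 24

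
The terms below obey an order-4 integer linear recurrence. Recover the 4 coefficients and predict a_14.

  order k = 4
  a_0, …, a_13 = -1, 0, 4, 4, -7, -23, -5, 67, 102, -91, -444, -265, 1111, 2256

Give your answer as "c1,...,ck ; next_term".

1,-2,-2,3 ; -768

  a_4 = 1·4 + -2·4 + -2·0 + 3·-1 = -7
  a_5 = 1·-7 + -2·4 + -2·4 + 3·0 = -23
  a_6 = 1·-23 + -2·-7 + -2·4 + 3·4 = -5
  a_7 = 1·-5 + -2·-23 + -2·-7 + 3·4 = 67
  a_8 = 1·67 + -2·-5 + -2·-23 + 3·-7 = 102
  a_9 = 1·102 + -2·67 + -2·-5 + 3·-23 = -91
  a_10 = 1·-91 + -2·102 + -2·67 + 3·-5 = -444
  a_11 = 1·-444 + -2·-91 + -2·102 + 3·67 = -265
  a_12 = 1·-265 + -2·-444 + -2·-91 + 3·102 = 1111
  a_13 = 1·1111 + -2·-265 + -2·-444 + 3·-91 = 2256
  a_14 = 1·2256 + -2·1111 + -2·-265 + 3·-444 = -768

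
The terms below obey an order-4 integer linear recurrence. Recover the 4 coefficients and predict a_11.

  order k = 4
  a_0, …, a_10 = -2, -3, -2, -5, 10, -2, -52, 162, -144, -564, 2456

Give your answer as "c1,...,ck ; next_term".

  a_4 = -2·-5 + -4·-2 + 4·-3 + -2·-2 = 10
  a_5 = -2·10 + -4·-5 + 4·-2 + -2·-3 = -2
  a_6 = -2·-2 + -4·10 + 4·-5 + -2·-2 = -52
  a_7 = -2·-52 + -4·-2 + 4·10 + -2·-5 = 162
  a_8 = -2·162 + -4·-52 + 4·-2 + -2·10 = -144
  a_9 = -2·-144 + -4·162 + 4·-52 + -2·-2 = -564
  a_10 = -2·-564 + -4·-144 + 4·162 + -2·-52 = 2456
  a_11 = -2·2456 + -4·-564 + 4·-144 + -2·162 = -3556

-2,-4,4,-2 ; -3556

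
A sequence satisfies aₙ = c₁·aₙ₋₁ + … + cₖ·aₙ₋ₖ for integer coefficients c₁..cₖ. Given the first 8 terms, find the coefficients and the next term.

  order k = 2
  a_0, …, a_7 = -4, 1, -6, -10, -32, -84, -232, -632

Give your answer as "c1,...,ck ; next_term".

  a_2 = 2·1 + 2·-4 = -6
  a_3 = 2·-6 + 2·1 = -10
  a_4 = 2·-10 + 2·-6 = -32
  a_5 = 2·-32 + 2·-10 = -84
  a_6 = 2·-84 + 2·-32 = -232
  a_7 = 2·-232 + 2·-84 = -632
  a_8 = 2·-632 + 2·-232 = -1728

2,2 ; -1728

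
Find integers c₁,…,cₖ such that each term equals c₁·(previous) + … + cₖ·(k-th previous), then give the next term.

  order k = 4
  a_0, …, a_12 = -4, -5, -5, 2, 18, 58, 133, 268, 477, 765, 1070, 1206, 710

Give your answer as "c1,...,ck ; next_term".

  a_4 = 2·2 + 1·-5 + -3·-5 + -1·-4 = 18
  a_5 = 2·18 + 1·2 + -3·-5 + -1·-5 = 58
  a_6 = 2·58 + 1·18 + -3·2 + -1·-5 = 133
  a_7 = 2·133 + 1·58 + -3·18 + -1·2 = 268
  a_8 = 2·268 + 1·133 + -3·58 + -1·18 = 477
  a_9 = 2·477 + 1·268 + -3·133 + -1·58 = 765
  a_10 = 2·765 + 1·477 + -3·268 + -1·133 = 1070
  a_11 = 2·1070 + 1·765 + -3·477 + -1·268 = 1206
  a_12 = 2·1206 + 1·1070 + -3·765 + -1·477 = 710
  a_13 = 2·710 + 1·1206 + -3·1070 + -1·765 = -1349

2,1,-3,-1 ; -1349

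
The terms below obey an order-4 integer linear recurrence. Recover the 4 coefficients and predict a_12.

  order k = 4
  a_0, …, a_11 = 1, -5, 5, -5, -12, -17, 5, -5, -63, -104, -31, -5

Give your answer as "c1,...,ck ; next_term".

  a_4 = 1·-5 + -1·5 + 1·-5 + 3·1 = -12
  a_5 = 1·-12 + -1·-5 + 1·5 + 3·-5 = -17
  a_6 = 1·-17 + -1·-12 + 1·-5 + 3·5 = 5
  a_7 = 1·5 + -1·-17 + 1·-12 + 3·-5 = -5
  a_8 = 1·-5 + -1·5 + 1·-17 + 3·-12 = -63
  a_9 = 1·-63 + -1·-5 + 1·5 + 3·-17 = -104
  a_10 = 1·-104 + -1·-63 + 1·-5 + 3·5 = -31
  a_11 = 1·-31 + -1·-104 + 1·-63 + 3·-5 = -5
  a_12 = 1·-5 + -1·-31 + 1·-104 + 3·-63 = -267

1,-1,1,3 ; -267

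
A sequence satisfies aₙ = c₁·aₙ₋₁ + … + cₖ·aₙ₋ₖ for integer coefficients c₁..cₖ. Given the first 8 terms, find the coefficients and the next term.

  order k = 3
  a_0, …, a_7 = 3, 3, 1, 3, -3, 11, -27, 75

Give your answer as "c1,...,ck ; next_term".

  a_3 = -3·1 + 0·3 + 2·3 = 3
  a_4 = -3·3 + 0·1 + 2·3 = -3
  a_5 = -3·-3 + 0·3 + 2·1 = 11
  a_6 = -3·11 + 0·-3 + 2·3 = -27
  a_7 = -3·-27 + 0·11 + 2·-3 = 75
  a_8 = -3·75 + 0·-27 + 2·11 = -203

-3,0,2 ; -203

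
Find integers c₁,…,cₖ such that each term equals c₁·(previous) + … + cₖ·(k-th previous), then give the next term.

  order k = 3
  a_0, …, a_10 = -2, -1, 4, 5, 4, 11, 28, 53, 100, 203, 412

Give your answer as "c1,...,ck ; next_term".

  a_3 = 2·4 + -1·-1 + 2·-2 = 5
  a_4 = 2·5 + -1·4 + 2·-1 = 4
  a_5 = 2·4 + -1·5 + 2·4 = 11
  a_6 = 2·11 + -1·4 + 2·5 = 28
  a_7 = 2·28 + -1·11 + 2·4 = 53
  a_8 = 2·53 + -1·28 + 2·11 = 100
  a_9 = 2·100 + -1·53 + 2·28 = 203
  a_10 = 2·203 + -1·100 + 2·53 = 412
  a_11 = 2·412 + -1·203 + 2·100 = 821

2,-1,2 ; 821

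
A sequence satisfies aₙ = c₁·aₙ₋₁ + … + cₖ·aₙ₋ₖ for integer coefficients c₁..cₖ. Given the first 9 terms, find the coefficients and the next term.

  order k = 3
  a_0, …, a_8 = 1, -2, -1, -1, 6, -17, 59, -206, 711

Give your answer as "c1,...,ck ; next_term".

-3,1,-2 ; -2457

  a_3 = -3·-1 + 1·-2 + -2·1 = -1
  a_4 = -3·-1 + 1·-1 + -2·-2 = 6
  a_5 = -3·6 + 1·-1 + -2·-1 = -17
  a_6 = -3·-17 + 1·6 + -2·-1 = 59
  a_7 = -3·59 + 1·-17 + -2·6 = -206
  a_8 = -3·-206 + 1·59 + -2·-17 = 711
  a_9 = -3·711 + 1·-206 + -2·59 = -2457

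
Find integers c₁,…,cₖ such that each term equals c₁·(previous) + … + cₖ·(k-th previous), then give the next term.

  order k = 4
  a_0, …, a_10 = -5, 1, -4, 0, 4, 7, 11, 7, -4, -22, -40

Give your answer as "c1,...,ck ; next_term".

1,0,-1,-1 ; -43

  a_4 = 1·0 + 0·-4 + -1·1 + -1·-5 = 4
  a_5 = 1·4 + 0·0 + -1·-4 + -1·1 = 7
  a_6 = 1·7 + 0·4 + -1·0 + -1·-4 = 11
  a_7 = 1·11 + 0·7 + -1·4 + -1·0 = 7
  a_8 = 1·7 + 0·11 + -1·7 + -1·4 = -4
  a_9 = 1·-4 + 0·7 + -1·11 + -1·7 = -22
  a_10 = 1·-22 + 0·-4 + -1·7 + -1·11 = -40
  a_11 = 1·-40 + 0·-22 + -1·-4 + -1·7 = -43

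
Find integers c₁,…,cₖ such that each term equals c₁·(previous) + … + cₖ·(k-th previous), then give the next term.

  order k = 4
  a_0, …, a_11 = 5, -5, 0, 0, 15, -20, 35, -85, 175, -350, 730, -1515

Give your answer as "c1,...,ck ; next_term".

-1,1,-2,1 ; 3120

  a_4 = -1·0 + 1·0 + -2·-5 + 1·5 = 15
  a_5 = -1·15 + 1·0 + -2·0 + 1·-5 = -20
  a_6 = -1·-20 + 1·15 + -2·0 + 1·0 = 35
  a_7 = -1·35 + 1·-20 + -2·15 + 1·0 = -85
  a_8 = -1·-85 + 1·35 + -2·-20 + 1·15 = 175
  a_9 = -1·175 + 1·-85 + -2·35 + 1·-20 = -350
  a_10 = -1·-350 + 1·175 + -2·-85 + 1·35 = 730
  a_11 = -1·730 + 1·-350 + -2·175 + 1·-85 = -1515
  a_12 = -1·-1515 + 1·730 + -2·-350 + 1·175 = 3120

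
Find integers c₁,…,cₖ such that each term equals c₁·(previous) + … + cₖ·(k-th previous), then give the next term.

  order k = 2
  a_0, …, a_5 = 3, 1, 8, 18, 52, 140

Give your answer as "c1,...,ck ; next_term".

  a_2 = 2·1 + 2·3 = 8
  a_3 = 2·8 + 2·1 = 18
  a_4 = 2·18 + 2·8 = 52
  a_5 = 2·52 + 2·18 = 140
  a_6 = 2·140 + 2·52 = 384

2,2 ; 384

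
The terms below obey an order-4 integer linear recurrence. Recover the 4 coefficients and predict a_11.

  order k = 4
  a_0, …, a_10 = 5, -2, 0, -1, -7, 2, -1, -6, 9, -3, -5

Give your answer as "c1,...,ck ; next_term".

  a_4 = 0·-1 + 0·0 + 1·-2 + -1·5 = -7
  a_5 = 0·-7 + 0·-1 + 1·0 + -1·-2 = 2
  a_6 = 0·2 + 0·-7 + 1·-1 + -1·0 = -1
  a_7 = 0·-1 + 0·2 + 1·-7 + -1·-1 = -6
  a_8 = 0·-6 + 0·-1 + 1·2 + -1·-7 = 9
  a_9 = 0·9 + 0·-6 + 1·-1 + -1·2 = -3
  a_10 = 0·-3 + 0·9 + 1·-6 + -1·-1 = -5
  a_11 = 0·-5 + 0·-3 + 1·9 + -1·-6 = 15

0,0,1,-1 ; 15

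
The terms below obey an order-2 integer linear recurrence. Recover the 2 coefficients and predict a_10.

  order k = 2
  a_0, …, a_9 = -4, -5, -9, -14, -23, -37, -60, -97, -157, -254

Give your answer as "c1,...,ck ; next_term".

1,1 ; -411

  a_2 = 1·-5 + 1·-4 = -9
  a_3 = 1·-9 + 1·-5 = -14
  a_4 = 1·-14 + 1·-9 = -23
  a_5 = 1·-23 + 1·-14 = -37
  a_6 = 1·-37 + 1·-23 = -60
  a_7 = 1·-60 + 1·-37 = -97
  a_8 = 1·-97 + 1·-60 = -157
  a_9 = 1·-157 + 1·-97 = -254
  a_10 = 1·-254 + 1·-157 = -411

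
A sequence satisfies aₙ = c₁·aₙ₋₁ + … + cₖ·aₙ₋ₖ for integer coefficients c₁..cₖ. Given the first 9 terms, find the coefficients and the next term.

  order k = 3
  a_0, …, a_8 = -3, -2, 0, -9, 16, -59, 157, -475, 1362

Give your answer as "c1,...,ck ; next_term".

-2,3,1 ; -3992

  a_3 = -2·0 + 3·-2 + 1·-3 = -9
  a_4 = -2·-9 + 3·0 + 1·-2 = 16
  a_5 = -2·16 + 3·-9 + 1·0 = -59
  a_6 = -2·-59 + 3·16 + 1·-9 = 157
  a_7 = -2·157 + 3·-59 + 1·16 = -475
  a_8 = -2·-475 + 3·157 + 1·-59 = 1362
  a_9 = -2·1362 + 3·-475 + 1·157 = -3992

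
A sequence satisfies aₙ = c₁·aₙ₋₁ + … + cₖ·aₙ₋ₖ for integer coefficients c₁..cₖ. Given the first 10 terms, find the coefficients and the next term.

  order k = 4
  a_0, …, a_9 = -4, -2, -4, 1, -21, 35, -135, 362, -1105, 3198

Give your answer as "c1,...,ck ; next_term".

  a_4 = -1·1 + 4·-4 + -4·-2 + 3·-4 = -21
  a_5 = -1·-21 + 4·1 + -4·-4 + 3·-2 = 35
  a_6 = -1·35 + 4·-21 + -4·1 + 3·-4 = -135
  a_7 = -1·-135 + 4·35 + -4·-21 + 3·1 = 362
  a_8 = -1·362 + 4·-135 + -4·35 + 3·-21 = -1105
  a_9 = -1·-1105 + 4·362 + -4·-135 + 3·35 = 3198
  a_10 = -1·3198 + 4·-1105 + -4·362 + 3·-135 = -9471

-1,4,-4,3 ; -9471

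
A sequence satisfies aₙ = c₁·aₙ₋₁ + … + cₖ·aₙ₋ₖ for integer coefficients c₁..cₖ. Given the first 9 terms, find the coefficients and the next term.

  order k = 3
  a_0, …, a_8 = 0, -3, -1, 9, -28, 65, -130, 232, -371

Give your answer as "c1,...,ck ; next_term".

-3,-2,1 ; 519

  a_3 = -3·-1 + -2·-3 + 1·0 = 9
  a_4 = -3·9 + -2·-1 + 1·-3 = -28
  a_5 = -3·-28 + -2·9 + 1·-1 = 65
  a_6 = -3·65 + -2·-28 + 1·9 = -130
  a_7 = -3·-130 + -2·65 + 1·-28 = 232
  a_8 = -3·232 + -2·-130 + 1·65 = -371
  a_9 = -3·-371 + -2·232 + 1·-130 = 519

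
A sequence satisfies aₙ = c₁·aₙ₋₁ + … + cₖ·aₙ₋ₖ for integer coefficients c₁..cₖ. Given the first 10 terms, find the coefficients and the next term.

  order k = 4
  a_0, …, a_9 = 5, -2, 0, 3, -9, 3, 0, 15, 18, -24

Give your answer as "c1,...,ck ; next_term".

0,-1,-3,-3 ; -63

  a_4 = 0·3 + -1·0 + -3·-2 + -3·5 = -9
  a_5 = 0·-9 + -1·3 + -3·0 + -3·-2 = 3
  a_6 = 0·3 + -1·-9 + -3·3 + -3·0 = 0
  a_7 = 0·0 + -1·3 + -3·-9 + -3·3 = 15
  a_8 = 0·15 + -1·0 + -3·3 + -3·-9 = 18
  a_9 = 0·18 + -1·15 + -3·0 + -3·3 = -24
  a_10 = 0·-24 + -1·18 + -3·15 + -3·0 = -63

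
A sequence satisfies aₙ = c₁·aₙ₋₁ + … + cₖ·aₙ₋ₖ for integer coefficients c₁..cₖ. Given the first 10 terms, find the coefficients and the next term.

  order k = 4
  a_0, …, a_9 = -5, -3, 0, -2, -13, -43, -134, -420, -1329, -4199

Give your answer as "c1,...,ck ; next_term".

  a_4 = 2·-2 + 4·0 + -2·-3 + 3·-5 = -13
  a_5 = 2·-13 + 4·-2 + -2·0 + 3·-3 = -43
  a_6 = 2·-43 + 4·-13 + -2·-2 + 3·0 = -134
  a_7 = 2·-134 + 4·-43 + -2·-13 + 3·-2 = -420
  a_8 = 2·-420 + 4·-134 + -2·-43 + 3·-13 = -1329
  a_9 = 2·-1329 + 4·-420 + -2·-134 + 3·-43 = -4199
  a_10 = 2·-4199 + 4·-1329 + -2·-420 + 3·-134 = -13276

2,4,-2,3 ; -13276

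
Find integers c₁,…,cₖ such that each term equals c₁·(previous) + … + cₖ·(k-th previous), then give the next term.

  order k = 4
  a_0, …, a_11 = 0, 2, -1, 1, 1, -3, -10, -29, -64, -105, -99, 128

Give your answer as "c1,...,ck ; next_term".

3,-2,-2,-3 ; 984

  a_4 = 3·1 + -2·-1 + -2·2 + -3·0 = 1
  a_5 = 3·1 + -2·1 + -2·-1 + -3·2 = -3
  a_6 = 3·-3 + -2·1 + -2·1 + -3·-1 = -10
  a_7 = 3·-10 + -2·-3 + -2·1 + -3·1 = -29
  a_8 = 3·-29 + -2·-10 + -2·-3 + -3·1 = -64
  a_9 = 3·-64 + -2·-29 + -2·-10 + -3·-3 = -105
  a_10 = 3·-105 + -2·-64 + -2·-29 + -3·-10 = -99
  a_11 = 3·-99 + -2·-105 + -2·-64 + -3·-29 = 128
  a_12 = 3·128 + -2·-99 + -2·-105 + -3·-64 = 984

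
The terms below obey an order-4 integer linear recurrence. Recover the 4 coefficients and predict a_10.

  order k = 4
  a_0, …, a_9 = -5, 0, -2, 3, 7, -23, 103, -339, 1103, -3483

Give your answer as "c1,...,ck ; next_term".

-3,2,4,-4 ; 10887

  a_4 = -3·3 + 2·-2 + 4·0 + -4·-5 = 7
  a_5 = -3·7 + 2·3 + 4·-2 + -4·0 = -23
  a_6 = -3·-23 + 2·7 + 4·3 + -4·-2 = 103
  a_7 = -3·103 + 2·-23 + 4·7 + -4·3 = -339
  a_8 = -3·-339 + 2·103 + 4·-23 + -4·7 = 1103
  a_9 = -3·1103 + 2·-339 + 4·103 + -4·-23 = -3483
  a_10 = -3·-3483 + 2·1103 + 4·-339 + -4·103 = 10887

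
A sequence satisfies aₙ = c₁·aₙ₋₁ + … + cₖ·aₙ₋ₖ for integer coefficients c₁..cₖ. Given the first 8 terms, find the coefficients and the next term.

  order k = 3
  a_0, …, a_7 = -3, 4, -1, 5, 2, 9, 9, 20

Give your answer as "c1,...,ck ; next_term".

  a_3 = 0·-1 + 2·4 + 1·-3 = 5
  a_4 = 0·5 + 2·-1 + 1·4 = 2
  a_5 = 0·2 + 2·5 + 1·-1 = 9
  a_6 = 0·9 + 2·2 + 1·5 = 9
  a_7 = 0·9 + 2·9 + 1·2 = 20
  a_8 = 0·20 + 2·9 + 1·9 = 27

0,2,1 ; 27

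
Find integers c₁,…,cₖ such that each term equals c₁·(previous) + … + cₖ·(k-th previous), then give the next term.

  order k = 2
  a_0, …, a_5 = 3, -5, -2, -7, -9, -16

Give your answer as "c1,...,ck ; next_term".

1,1 ; -25

  a_2 = 1·-5 + 1·3 = -2
  a_3 = 1·-2 + 1·-5 = -7
  a_4 = 1·-7 + 1·-2 = -9
  a_5 = 1·-9 + 1·-7 = -16
  a_6 = 1·-16 + 1·-9 = -25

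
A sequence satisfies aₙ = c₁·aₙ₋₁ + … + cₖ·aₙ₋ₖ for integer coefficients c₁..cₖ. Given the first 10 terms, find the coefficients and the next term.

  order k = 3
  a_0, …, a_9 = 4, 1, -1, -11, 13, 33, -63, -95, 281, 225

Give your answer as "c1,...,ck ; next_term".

  a_3 = -1·-1 + -4·1 + -2·4 = -11
  a_4 = -1·-11 + -4·-1 + -2·1 = 13
  a_5 = -1·13 + -4·-11 + -2·-1 = 33
  a_6 = -1·33 + -4·13 + -2·-11 = -63
  a_7 = -1·-63 + -4·33 + -2·13 = -95
  a_8 = -1·-95 + -4·-63 + -2·33 = 281
  a_9 = -1·281 + -4·-95 + -2·-63 = 225
  a_10 = -1·225 + -4·281 + -2·-95 = -1159

-1,-4,-2 ; -1159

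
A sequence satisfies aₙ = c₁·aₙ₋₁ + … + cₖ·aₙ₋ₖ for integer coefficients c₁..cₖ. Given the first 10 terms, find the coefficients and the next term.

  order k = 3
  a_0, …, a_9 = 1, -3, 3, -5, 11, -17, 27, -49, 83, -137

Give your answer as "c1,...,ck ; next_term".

-1,0,-2 ; 235

  a_3 = -1·3 + 0·-3 + -2·1 = -5
  a_4 = -1·-5 + 0·3 + -2·-3 = 11
  a_5 = -1·11 + 0·-5 + -2·3 = -17
  a_6 = -1·-17 + 0·11 + -2·-5 = 27
  a_7 = -1·27 + 0·-17 + -2·11 = -49
  a_8 = -1·-49 + 0·27 + -2·-17 = 83
  a_9 = -1·83 + 0·-49 + -2·27 = -137
  a_10 = -1·-137 + 0·83 + -2·-49 = 235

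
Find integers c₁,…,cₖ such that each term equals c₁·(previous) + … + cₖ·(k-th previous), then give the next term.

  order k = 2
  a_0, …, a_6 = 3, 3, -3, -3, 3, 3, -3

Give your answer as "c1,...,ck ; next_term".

  a_2 = 0·3 + -1·3 = -3
  a_3 = 0·-3 + -1·3 = -3
  a_4 = 0·-3 + -1·-3 = 3
  a_5 = 0·3 + -1·-3 = 3
  a_6 = 0·3 + -1·3 = -3
  a_7 = 0·-3 + -1·3 = -3

0,-1 ; -3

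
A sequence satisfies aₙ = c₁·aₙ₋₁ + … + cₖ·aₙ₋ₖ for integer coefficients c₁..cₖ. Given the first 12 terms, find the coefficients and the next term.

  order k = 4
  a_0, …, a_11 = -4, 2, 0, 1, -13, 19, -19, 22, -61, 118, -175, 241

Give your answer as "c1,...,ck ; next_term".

-1,0,0,3 ; -424

  a_4 = -1·1 + 0·0 + 0·2 + 3·-4 = -13
  a_5 = -1·-13 + 0·1 + 0·0 + 3·2 = 19
  a_6 = -1·19 + 0·-13 + 0·1 + 3·0 = -19
  a_7 = -1·-19 + 0·19 + 0·-13 + 3·1 = 22
  a_8 = -1·22 + 0·-19 + 0·19 + 3·-13 = -61
  a_9 = -1·-61 + 0·22 + 0·-19 + 3·19 = 118
  a_10 = -1·118 + 0·-61 + 0·22 + 3·-19 = -175
  a_11 = -1·-175 + 0·118 + 0·-61 + 3·22 = 241
  a_12 = -1·241 + 0·-175 + 0·118 + 3·-61 = -424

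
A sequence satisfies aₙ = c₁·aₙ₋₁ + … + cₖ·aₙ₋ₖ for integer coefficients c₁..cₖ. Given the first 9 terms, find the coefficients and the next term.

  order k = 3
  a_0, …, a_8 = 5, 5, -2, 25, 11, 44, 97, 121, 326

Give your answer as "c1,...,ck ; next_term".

0,2,3 ; 533

  a_3 = 0·-2 + 2·5 + 3·5 = 25
  a_4 = 0·25 + 2·-2 + 3·5 = 11
  a_5 = 0·11 + 2·25 + 3·-2 = 44
  a_6 = 0·44 + 2·11 + 3·25 = 97
  a_7 = 0·97 + 2·44 + 3·11 = 121
  a_8 = 0·121 + 2·97 + 3·44 = 326
  a_9 = 0·326 + 2·121 + 3·97 = 533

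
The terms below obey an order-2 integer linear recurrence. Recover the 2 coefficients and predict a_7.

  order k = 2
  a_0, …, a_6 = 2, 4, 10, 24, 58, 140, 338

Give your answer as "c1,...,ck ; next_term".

  a_2 = 2·4 + 1·2 = 10
  a_3 = 2·10 + 1·4 = 24
  a_4 = 2·24 + 1·10 = 58
  a_5 = 2·58 + 1·24 = 140
  a_6 = 2·140 + 1·58 = 338
  a_7 = 2·338 + 1·140 = 816

2,1 ; 816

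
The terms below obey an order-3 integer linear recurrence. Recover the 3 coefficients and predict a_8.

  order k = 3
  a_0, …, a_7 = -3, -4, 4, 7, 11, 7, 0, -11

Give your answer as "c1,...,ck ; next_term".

1,0,-1 ; -18

  a_3 = 1·4 + 0·-4 + -1·-3 = 7
  a_4 = 1·7 + 0·4 + -1·-4 = 11
  a_5 = 1·11 + 0·7 + -1·4 = 7
  a_6 = 1·7 + 0·11 + -1·7 = 0
  a_7 = 1·0 + 0·7 + -1·11 = -11
  a_8 = 1·-11 + 0·0 + -1·7 = -18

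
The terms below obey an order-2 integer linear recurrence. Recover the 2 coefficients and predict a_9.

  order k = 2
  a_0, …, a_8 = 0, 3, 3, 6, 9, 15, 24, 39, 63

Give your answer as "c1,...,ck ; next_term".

1,1 ; 102

  a_2 = 1·3 + 1·0 = 3
  a_3 = 1·3 + 1·3 = 6
  a_4 = 1·6 + 1·3 = 9
  a_5 = 1·9 + 1·6 = 15
  a_6 = 1·15 + 1·9 = 24
  a_7 = 1·24 + 1·15 = 39
  a_8 = 1·39 + 1·24 = 63
  a_9 = 1·63 + 1·39 = 102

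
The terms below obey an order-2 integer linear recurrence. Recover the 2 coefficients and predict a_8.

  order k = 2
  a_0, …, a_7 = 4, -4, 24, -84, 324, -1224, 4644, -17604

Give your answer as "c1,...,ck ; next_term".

  a_2 = -3·-4 + 3·4 = 24
  a_3 = -3·24 + 3·-4 = -84
  a_4 = -3·-84 + 3·24 = 324
  a_5 = -3·324 + 3·-84 = -1224
  a_6 = -3·-1224 + 3·324 = 4644
  a_7 = -3·4644 + 3·-1224 = -17604
  a_8 = -3·-17604 + 3·4644 = 66744

-3,3 ; 66744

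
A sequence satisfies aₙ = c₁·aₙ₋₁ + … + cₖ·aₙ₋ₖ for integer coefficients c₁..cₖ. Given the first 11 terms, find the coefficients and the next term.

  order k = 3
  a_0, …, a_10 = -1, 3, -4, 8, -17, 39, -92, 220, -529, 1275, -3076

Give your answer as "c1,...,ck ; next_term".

  a_3 = -3·-4 + -1·3 + 1·-1 = 8
  a_4 = -3·8 + -1·-4 + 1·3 = -17
  a_5 = -3·-17 + -1·8 + 1·-4 = 39
  a_6 = -3·39 + -1·-17 + 1·8 = -92
  a_7 = -3·-92 + -1·39 + 1·-17 = 220
  a_8 = -3·220 + -1·-92 + 1·39 = -529
  a_9 = -3·-529 + -1·220 + 1·-92 = 1275
  a_10 = -3·1275 + -1·-529 + 1·220 = -3076
  a_11 = -3·-3076 + -1·1275 + 1·-529 = 7424

-3,-1,1 ; 7424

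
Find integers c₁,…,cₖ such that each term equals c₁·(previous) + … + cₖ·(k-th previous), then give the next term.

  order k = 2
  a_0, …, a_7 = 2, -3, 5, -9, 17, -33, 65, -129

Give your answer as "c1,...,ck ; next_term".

-3,-2 ; 257

  a_2 = -3·-3 + -2·2 = 5
  a_3 = -3·5 + -2·-3 = -9
  a_4 = -3·-9 + -2·5 = 17
  a_5 = -3·17 + -2·-9 = -33
  a_6 = -3·-33 + -2·17 = 65
  a_7 = -3·65 + -2·-33 = -129
  a_8 = -3·-129 + -2·65 = 257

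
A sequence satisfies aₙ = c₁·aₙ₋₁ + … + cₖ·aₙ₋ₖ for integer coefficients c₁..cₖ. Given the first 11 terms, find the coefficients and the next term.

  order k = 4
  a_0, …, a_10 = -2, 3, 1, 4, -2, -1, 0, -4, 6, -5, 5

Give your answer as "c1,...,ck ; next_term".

-1,0,0,-1 ; -1

  a_4 = -1·4 + 0·1 + 0·3 + -1·-2 = -2
  a_5 = -1·-2 + 0·4 + 0·1 + -1·3 = -1
  a_6 = -1·-1 + 0·-2 + 0·4 + -1·1 = 0
  a_7 = -1·0 + 0·-1 + 0·-2 + -1·4 = -4
  a_8 = -1·-4 + 0·0 + 0·-1 + -1·-2 = 6
  a_9 = -1·6 + 0·-4 + 0·0 + -1·-1 = -5
  a_10 = -1·-5 + 0·6 + 0·-4 + -1·0 = 5
  a_11 = -1·5 + 0·-5 + 0·6 + -1·-4 = -1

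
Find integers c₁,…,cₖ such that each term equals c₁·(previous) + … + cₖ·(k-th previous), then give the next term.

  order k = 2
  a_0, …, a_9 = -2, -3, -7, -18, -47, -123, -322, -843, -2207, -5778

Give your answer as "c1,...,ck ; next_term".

3,-1 ; -15127

  a_2 = 3·-3 + -1·-2 = -7
  a_3 = 3·-7 + -1·-3 = -18
  a_4 = 3·-18 + -1·-7 = -47
  a_5 = 3·-47 + -1·-18 = -123
  a_6 = 3·-123 + -1·-47 = -322
  a_7 = 3·-322 + -1·-123 = -843
  a_8 = 3·-843 + -1·-322 = -2207
  a_9 = 3·-2207 + -1·-843 = -5778
  a_10 = 3·-5778 + -1·-2207 = -15127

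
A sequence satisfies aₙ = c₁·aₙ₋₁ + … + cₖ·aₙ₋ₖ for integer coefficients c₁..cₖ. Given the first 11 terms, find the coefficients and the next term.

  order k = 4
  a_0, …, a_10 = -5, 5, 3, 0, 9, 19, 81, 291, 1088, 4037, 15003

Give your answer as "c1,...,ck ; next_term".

3,3,-1,-1 ; 55741

  a_4 = 3·0 + 3·3 + -1·5 + -1·-5 = 9
  a_5 = 3·9 + 3·0 + -1·3 + -1·5 = 19
  a_6 = 3·19 + 3·9 + -1·0 + -1·3 = 81
  a_7 = 3·81 + 3·19 + -1·9 + -1·0 = 291
  a_8 = 3·291 + 3·81 + -1·19 + -1·9 = 1088
  a_9 = 3·1088 + 3·291 + -1·81 + -1·19 = 4037
  a_10 = 3·4037 + 3·1088 + -1·291 + -1·81 = 15003
  a_11 = 3·15003 + 3·4037 + -1·1088 + -1·291 = 55741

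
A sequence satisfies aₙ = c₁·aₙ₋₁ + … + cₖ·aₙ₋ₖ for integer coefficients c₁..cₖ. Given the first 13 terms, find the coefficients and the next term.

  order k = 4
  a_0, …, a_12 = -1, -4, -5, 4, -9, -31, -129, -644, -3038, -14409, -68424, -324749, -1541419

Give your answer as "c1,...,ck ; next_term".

4,3,3,-2 ; -7316377

  a_4 = 4·4 + 3·-5 + 3·-4 + -2·-1 = -9
  a_5 = 4·-9 + 3·4 + 3·-5 + -2·-4 = -31
  a_6 = 4·-31 + 3·-9 + 3·4 + -2·-5 = -129
  a_7 = 4·-129 + 3·-31 + 3·-9 + -2·4 = -644
  a_8 = 4·-644 + 3·-129 + 3·-31 + -2·-9 = -3038
  a_9 = 4·-3038 + 3·-644 + 3·-129 + -2·-31 = -14409
  a_10 = 4·-14409 + 3·-3038 + 3·-644 + -2·-129 = -68424
  a_11 = 4·-68424 + 3·-14409 + 3·-3038 + -2·-644 = -324749
  a_12 = 4·-324749 + 3·-68424 + 3·-14409 + -2·-3038 = -1541419
  a_13 = 4·-1541419 + 3·-324749 + 3·-68424 + -2·-14409 = -7316377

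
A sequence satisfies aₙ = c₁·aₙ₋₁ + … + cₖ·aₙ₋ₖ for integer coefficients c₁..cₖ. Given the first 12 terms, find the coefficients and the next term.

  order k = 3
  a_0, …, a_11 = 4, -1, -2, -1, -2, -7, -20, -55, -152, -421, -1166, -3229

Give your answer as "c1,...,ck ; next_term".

3,-1,1 ; -8942

  a_3 = 3·-2 + -1·-1 + 1·4 = -1
  a_4 = 3·-1 + -1·-2 + 1·-1 = -2
  a_5 = 3·-2 + -1·-1 + 1·-2 = -7
  a_6 = 3·-7 + -1·-2 + 1·-1 = -20
  a_7 = 3·-20 + -1·-7 + 1·-2 = -55
  a_8 = 3·-55 + -1·-20 + 1·-7 = -152
  a_9 = 3·-152 + -1·-55 + 1·-20 = -421
  a_10 = 3·-421 + -1·-152 + 1·-55 = -1166
  a_11 = 3·-1166 + -1·-421 + 1·-152 = -3229
  a_12 = 3·-3229 + -1·-1166 + 1·-421 = -8942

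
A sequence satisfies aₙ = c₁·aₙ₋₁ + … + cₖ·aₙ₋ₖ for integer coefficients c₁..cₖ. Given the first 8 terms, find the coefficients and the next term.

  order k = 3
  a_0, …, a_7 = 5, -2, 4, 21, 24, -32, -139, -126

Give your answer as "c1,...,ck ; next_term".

2,-4,1 ; 272

  a_3 = 2·4 + -4·-2 + 1·5 = 21
  a_4 = 2·21 + -4·4 + 1·-2 = 24
  a_5 = 2·24 + -4·21 + 1·4 = -32
  a_6 = 2·-32 + -4·24 + 1·21 = -139
  a_7 = 2·-139 + -4·-32 + 1·24 = -126
  a_8 = 2·-126 + -4·-139 + 1·-32 = 272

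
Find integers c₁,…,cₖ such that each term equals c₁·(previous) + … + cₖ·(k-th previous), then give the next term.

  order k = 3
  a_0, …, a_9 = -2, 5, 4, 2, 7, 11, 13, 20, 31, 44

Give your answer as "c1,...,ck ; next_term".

  a_3 = 1·4 + 0·5 + 1·-2 = 2
  a_4 = 1·2 + 0·4 + 1·5 = 7
  a_5 = 1·7 + 0·2 + 1·4 = 11
  a_6 = 1·11 + 0·7 + 1·2 = 13
  a_7 = 1·13 + 0·11 + 1·7 = 20
  a_8 = 1·20 + 0·13 + 1·11 = 31
  a_9 = 1·31 + 0·20 + 1·13 = 44
  a_10 = 1·44 + 0·31 + 1·20 = 64

1,0,1 ; 64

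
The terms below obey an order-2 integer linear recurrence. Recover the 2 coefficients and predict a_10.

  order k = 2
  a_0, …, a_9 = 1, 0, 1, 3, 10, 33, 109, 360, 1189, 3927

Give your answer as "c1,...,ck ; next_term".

  a_2 = 3·0 + 1·1 = 1
  a_3 = 3·1 + 1·0 = 3
  a_4 = 3·3 + 1·1 = 10
  a_5 = 3·10 + 1·3 = 33
  a_6 = 3·33 + 1·10 = 109
  a_7 = 3·109 + 1·33 = 360
  a_8 = 3·360 + 1·109 = 1189
  a_9 = 3·1189 + 1·360 = 3927
  a_10 = 3·3927 + 1·1189 = 12970

3,1 ; 12970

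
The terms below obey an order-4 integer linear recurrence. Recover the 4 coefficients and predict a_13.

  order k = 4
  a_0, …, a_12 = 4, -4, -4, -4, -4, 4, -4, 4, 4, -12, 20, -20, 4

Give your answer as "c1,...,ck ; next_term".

  a_4 = -1·-4 + 0·-4 + 1·-4 + -1·4 = -4
  a_5 = -1·-4 + 0·-4 + 1·-4 + -1·-4 = 4
  a_6 = -1·4 + 0·-4 + 1·-4 + -1·-4 = -4
  a_7 = -1·-4 + 0·4 + 1·-4 + -1·-4 = 4
  a_8 = -1·4 + 0·-4 + 1·4 + -1·-4 = 4
  a_9 = -1·4 + 0·4 + 1·-4 + -1·4 = -12
  a_10 = -1·-12 + 0·4 + 1·4 + -1·-4 = 20
  a_11 = -1·20 + 0·-12 + 1·4 + -1·4 = -20
  a_12 = -1·-20 + 0·20 + 1·-12 + -1·4 = 4
  a_13 = -1·4 + 0·-20 + 1·20 + -1·-12 = 28

-1,0,1,-1 ; 28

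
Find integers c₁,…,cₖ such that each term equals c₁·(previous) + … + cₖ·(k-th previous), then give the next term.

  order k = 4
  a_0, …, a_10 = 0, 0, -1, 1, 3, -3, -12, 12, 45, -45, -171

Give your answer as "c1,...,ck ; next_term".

  a_4 = 0·1 + -3·-1 + 0·0 + 3·0 = 3
  a_5 = 0·3 + -3·1 + 0·-1 + 3·0 = -3
  a_6 = 0·-3 + -3·3 + 0·1 + 3·-1 = -12
  a_7 = 0·-12 + -3·-3 + 0·3 + 3·1 = 12
  a_8 = 0·12 + -3·-12 + 0·-3 + 3·3 = 45
  a_9 = 0·45 + -3·12 + 0·-12 + 3·-3 = -45
  a_10 = 0·-45 + -3·45 + 0·12 + 3·-12 = -171
  a_11 = 0·-171 + -3·-45 + 0·45 + 3·12 = 171

0,-3,0,3 ; 171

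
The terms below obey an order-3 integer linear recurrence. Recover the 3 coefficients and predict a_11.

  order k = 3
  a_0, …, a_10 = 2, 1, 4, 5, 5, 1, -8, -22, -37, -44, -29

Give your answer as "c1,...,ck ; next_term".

2,-1,-1 ; 23

  a_3 = 2·4 + -1·1 + -1·2 = 5
  a_4 = 2·5 + -1·4 + -1·1 = 5
  a_5 = 2·5 + -1·5 + -1·4 = 1
  a_6 = 2·1 + -1·5 + -1·5 = -8
  a_7 = 2·-8 + -1·1 + -1·5 = -22
  a_8 = 2·-22 + -1·-8 + -1·1 = -37
  a_9 = 2·-37 + -1·-22 + -1·-8 = -44
  a_10 = 2·-44 + -1·-37 + -1·-22 = -29
  a_11 = 2·-29 + -1·-44 + -1·-37 = 23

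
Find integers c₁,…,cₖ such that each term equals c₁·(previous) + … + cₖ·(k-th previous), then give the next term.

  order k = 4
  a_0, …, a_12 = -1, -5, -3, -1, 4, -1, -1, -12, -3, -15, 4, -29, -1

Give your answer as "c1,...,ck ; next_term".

1,1,-2,2 ; -68

  a_4 = 1·-1 + 1·-3 + -2·-5 + 2·-1 = 4
  a_5 = 1·4 + 1·-1 + -2·-3 + 2·-5 = -1
  a_6 = 1·-1 + 1·4 + -2·-1 + 2·-3 = -1
  a_7 = 1·-1 + 1·-1 + -2·4 + 2·-1 = -12
  a_8 = 1·-12 + 1·-1 + -2·-1 + 2·4 = -3
  a_9 = 1·-3 + 1·-12 + -2·-1 + 2·-1 = -15
  a_10 = 1·-15 + 1·-3 + -2·-12 + 2·-1 = 4
  a_11 = 1·4 + 1·-15 + -2·-3 + 2·-12 = -29
  a_12 = 1·-29 + 1·4 + -2·-15 + 2·-3 = -1
  a_13 = 1·-1 + 1·-29 + -2·4 + 2·-15 = -68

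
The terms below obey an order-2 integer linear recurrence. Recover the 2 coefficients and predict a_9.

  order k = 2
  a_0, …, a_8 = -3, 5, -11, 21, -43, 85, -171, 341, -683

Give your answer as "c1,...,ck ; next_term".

  a_2 = -1·5 + 2·-3 = -11
  a_3 = -1·-11 + 2·5 = 21
  a_4 = -1·21 + 2·-11 = -43
  a_5 = -1·-43 + 2·21 = 85
  a_6 = -1·85 + 2·-43 = -171
  a_7 = -1·-171 + 2·85 = 341
  a_8 = -1·341 + 2·-171 = -683
  a_9 = -1·-683 + 2·341 = 1365

-1,2 ; 1365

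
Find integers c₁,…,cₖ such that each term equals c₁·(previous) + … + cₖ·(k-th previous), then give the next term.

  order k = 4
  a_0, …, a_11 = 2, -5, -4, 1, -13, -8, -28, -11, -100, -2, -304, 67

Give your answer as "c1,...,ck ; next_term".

  a_4 = -1·1 + 2·-4 + 2·-5 + 3·2 = -13
  a_5 = -1·-13 + 2·1 + 2·-4 + 3·-5 = -8
  a_6 = -1·-8 + 2·-13 + 2·1 + 3·-4 = -28
  a_7 = -1·-28 + 2·-8 + 2·-13 + 3·1 = -11
  a_8 = -1·-11 + 2·-28 + 2·-8 + 3·-13 = -100
  a_9 = -1·-100 + 2·-11 + 2·-28 + 3·-8 = -2
  a_10 = -1·-2 + 2·-100 + 2·-11 + 3·-28 = -304
  a_11 = -1·-304 + 2·-2 + 2·-100 + 3·-11 = 67
  a_12 = -1·67 + 2·-304 + 2·-2 + 3·-100 = -979

-1,2,2,3 ; -979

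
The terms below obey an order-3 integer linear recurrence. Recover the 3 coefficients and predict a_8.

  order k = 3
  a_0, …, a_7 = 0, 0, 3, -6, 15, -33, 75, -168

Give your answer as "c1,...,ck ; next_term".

-2,1,1 ; 378

  a_3 = -2·3 + 1·0 + 1·0 = -6
  a_4 = -2·-6 + 1·3 + 1·0 = 15
  a_5 = -2·15 + 1·-6 + 1·3 = -33
  a_6 = -2·-33 + 1·15 + 1·-6 = 75
  a_7 = -2·75 + 1·-33 + 1·15 = -168
  a_8 = -2·-168 + 1·75 + 1·-33 = 378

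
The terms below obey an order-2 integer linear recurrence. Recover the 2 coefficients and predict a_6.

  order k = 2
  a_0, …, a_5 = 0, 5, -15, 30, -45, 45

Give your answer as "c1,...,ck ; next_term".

  a_2 = -3·5 + -3·0 = -15
  a_3 = -3·-15 + -3·5 = 30
  a_4 = -3·30 + -3·-15 = -45
  a_5 = -3·-45 + -3·30 = 45
  a_6 = -3·45 + -3·-45 = 0

-3,-3 ; 0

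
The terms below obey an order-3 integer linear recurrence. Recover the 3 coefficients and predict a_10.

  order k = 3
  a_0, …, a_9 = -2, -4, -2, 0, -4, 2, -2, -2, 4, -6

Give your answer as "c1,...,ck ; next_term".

  a_3 = -1·-2 + 0·-4 + 1·-2 = 0
  a_4 = -1·0 + 0·-2 + 1·-4 = -4
  a_5 = -1·-4 + 0·0 + 1·-2 = 2
  a_6 = -1·2 + 0·-4 + 1·0 = -2
  a_7 = -1·-2 + 0·2 + 1·-4 = -2
  a_8 = -1·-2 + 0·-2 + 1·2 = 4
  a_9 = -1·4 + 0·-2 + 1·-2 = -6
  a_10 = -1·-6 + 0·4 + 1·-2 = 4

-1,0,1 ; 4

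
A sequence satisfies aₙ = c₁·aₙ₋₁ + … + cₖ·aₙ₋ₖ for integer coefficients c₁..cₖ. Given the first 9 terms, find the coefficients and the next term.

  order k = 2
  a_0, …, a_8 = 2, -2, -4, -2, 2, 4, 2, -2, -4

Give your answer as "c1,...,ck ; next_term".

1,-1 ; -2

  a_2 = 1·-2 + -1·2 = -4
  a_3 = 1·-4 + -1·-2 = -2
  a_4 = 1·-2 + -1·-4 = 2
  a_5 = 1·2 + -1·-2 = 4
  a_6 = 1·4 + -1·2 = 2
  a_7 = 1·2 + -1·4 = -2
  a_8 = 1·-2 + -1·2 = -4
  a_9 = 1·-4 + -1·-2 = -2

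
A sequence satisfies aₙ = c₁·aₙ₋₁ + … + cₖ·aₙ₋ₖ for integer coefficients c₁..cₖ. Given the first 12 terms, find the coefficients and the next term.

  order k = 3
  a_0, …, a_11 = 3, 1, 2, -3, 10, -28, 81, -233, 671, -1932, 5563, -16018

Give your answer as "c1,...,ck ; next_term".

-3,0,1 ; 46122

  a_3 = -3·2 + 0·1 + 1·3 = -3
  a_4 = -3·-3 + 0·2 + 1·1 = 10
  a_5 = -3·10 + 0·-3 + 1·2 = -28
  a_6 = -3·-28 + 0·10 + 1·-3 = 81
  a_7 = -3·81 + 0·-28 + 1·10 = -233
  a_8 = -3·-233 + 0·81 + 1·-28 = 671
  a_9 = -3·671 + 0·-233 + 1·81 = -1932
  a_10 = -3·-1932 + 0·671 + 1·-233 = 5563
  a_11 = -3·5563 + 0·-1932 + 1·671 = -16018
  a_12 = -3·-16018 + 0·5563 + 1·-1932 = 46122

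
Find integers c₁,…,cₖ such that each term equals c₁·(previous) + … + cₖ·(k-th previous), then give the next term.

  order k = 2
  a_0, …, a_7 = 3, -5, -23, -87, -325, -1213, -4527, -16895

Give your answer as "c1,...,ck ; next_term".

4,-1 ; -63053

  a_2 = 4·-5 + -1·3 = -23
  a_3 = 4·-23 + -1·-5 = -87
  a_4 = 4·-87 + -1·-23 = -325
  a_5 = 4·-325 + -1·-87 = -1213
  a_6 = 4·-1213 + -1·-325 = -4527
  a_7 = 4·-4527 + -1·-1213 = -16895
  a_8 = 4·-16895 + -1·-4527 = -63053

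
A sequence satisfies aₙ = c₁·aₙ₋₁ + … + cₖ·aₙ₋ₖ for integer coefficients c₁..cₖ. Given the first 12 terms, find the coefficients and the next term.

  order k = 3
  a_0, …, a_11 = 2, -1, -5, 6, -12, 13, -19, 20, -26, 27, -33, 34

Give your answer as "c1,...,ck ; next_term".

  a_3 = -1·-5 + 1·-1 + 1·2 = 6
  a_4 = -1·6 + 1·-5 + 1·-1 = -12
  a_5 = -1·-12 + 1·6 + 1·-5 = 13
  a_6 = -1·13 + 1·-12 + 1·6 = -19
  a_7 = -1·-19 + 1·13 + 1·-12 = 20
  a_8 = -1·20 + 1·-19 + 1·13 = -26
  a_9 = -1·-26 + 1·20 + 1·-19 = 27
  a_10 = -1·27 + 1·-26 + 1·20 = -33
  a_11 = -1·-33 + 1·27 + 1·-26 = 34
  a_12 = -1·34 + 1·-33 + 1·27 = -40

-1,1,1 ; -40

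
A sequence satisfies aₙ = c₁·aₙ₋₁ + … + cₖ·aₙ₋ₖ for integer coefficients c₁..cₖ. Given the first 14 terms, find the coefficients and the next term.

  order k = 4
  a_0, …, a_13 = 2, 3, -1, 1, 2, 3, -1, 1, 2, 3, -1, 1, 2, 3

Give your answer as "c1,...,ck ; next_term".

0,0,0,1 ; -1

  a_4 = 0·1 + 0·-1 + 0·3 + 1·2 = 2
  a_5 = 0·2 + 0·1 + 0·-1 + 1·3 = 3
  a_6 = 0·3 + 0·2 + 0·1 + 1·-1 = -1
  a_7 = 0·-1 + 0·3 + 0·2 + 1·1 = 1
  a_8 = 0·1 + 0·-1 + 0·3 + 1·2 = 2
  a_9 = 0·2 + 0·1 + 0·-1 + 1·3 = 3
  a_10 = 0·3 + 0·2 + 0·1 + 1·-1 = -1
  a_11 = 0·-1 + 0·3 + 0·2 + 1·1 = 1
  a_12 = 0·1 + 0·-1 + 0·3 + 1·2 = 2
  a_13 = 0·2 + 0·1 + 0·-1 + 1·3 = 3
  a_14 = 0·3 + 0·2 + 0·1 + 1·-1 = -1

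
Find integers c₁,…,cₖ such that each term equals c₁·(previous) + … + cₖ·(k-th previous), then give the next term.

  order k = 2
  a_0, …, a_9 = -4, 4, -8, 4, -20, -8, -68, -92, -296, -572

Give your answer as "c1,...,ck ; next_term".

1,3 ; -1460

  a_2 = 1·4 + 3·-4 = -8
  a_3 = 1·-8 + 3·4 = 4
  a_4 = 1·4 + 3·-8 = -20
  a_5 = 1·-20 + 3·4 = -8
  a_6 = 1·-8 + 3·-20 = -68
  a_7 = 1·-68 + 3·-8 = -92
  a_8 = 1·-92 + 3·-68 = -296
  a_9 = 1·-296 + 3·-92 = -572
  a_10 = 1·-572 + 3·-296 = -1460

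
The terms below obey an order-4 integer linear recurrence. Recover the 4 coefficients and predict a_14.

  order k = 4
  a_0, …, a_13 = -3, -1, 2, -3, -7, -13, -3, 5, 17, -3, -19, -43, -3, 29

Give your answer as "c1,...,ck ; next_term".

  a_4 = 1·-3 + 0·2 + -2·-1 + 2·-3 = -7
  a_5 = 1·-7 + 0·-3 + -2·2 + 2·-1 = -13
  a_6 = 1·-13 + 0·-7 + -2·-3 + 2·2 = -3
  a_7 = 1·-3 + 0·-13 + -2·-7 + 2·-3 = 5
  a_8 = 1·5 + 0·-3 + -2·-13 + 2·-7 = 17
  a_9 = 1·17 + 0·5 + -2·-3 + 2·-13 = -3
  a_10 = 1·-3 + 0·17 + -2·5 + 2·-3 = -19
  a_11 = 1·-19 + 0·-3 + -2·17 + 2·5 = -43
  a_12 = 1·-43 + 0·-19 + -2·-3 + 2·17 = -3
  a_13 = 1·-3 + 0·-43 + -2·-19 + 2·-3 = 29
  a_14 = 1·29 + 0·-3 + -2·-43 + 2·-19 = 77

1,0,-2,2 ; 77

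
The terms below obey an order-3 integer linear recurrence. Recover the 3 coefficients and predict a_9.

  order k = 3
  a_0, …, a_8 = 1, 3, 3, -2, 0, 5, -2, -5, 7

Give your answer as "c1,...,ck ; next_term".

  a_3 = 0·3 + -1·3 + 1·1 = -2
  a_4 = 0·-2 + -1·3 + 1·3 = 0
  a_5 = 0·0 + -1·-2 + 1·3 = 5
  a_6 = 0·5 + -1·0 + 1·-2 = -2
  a_7 = 0·-2 + -1·5 + 1·0 = -5
  a_8 = 0·-5 + -1·-2 + 1·5 = 7
  a_9 = 0·7 + -1·-5 + 1·-2 = 3

0,-1,1 ; 3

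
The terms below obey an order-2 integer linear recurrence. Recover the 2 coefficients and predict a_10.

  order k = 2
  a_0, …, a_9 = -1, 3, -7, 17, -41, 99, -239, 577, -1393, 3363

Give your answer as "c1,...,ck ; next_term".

-2,1 ; -8119

  a_2 = -2·3 + 1·-1 = -7
  a_3 = -2·-7 + 1·3 = 17
  a_4 = -2·17 + 1·-7 = -41
  a_5 = -2·-41 + 1·17 = 99
  a_6 = -2·99 + 1·-41 = -239
  a_7 = -2·-239 + 1·99 = 577
  a_8 = -2·577 + 1·-239 = -1393
  a_9 = -2·-1393 + 1·577 = 3363
  a_10 = -2·3363 + 1·-1393 = -8119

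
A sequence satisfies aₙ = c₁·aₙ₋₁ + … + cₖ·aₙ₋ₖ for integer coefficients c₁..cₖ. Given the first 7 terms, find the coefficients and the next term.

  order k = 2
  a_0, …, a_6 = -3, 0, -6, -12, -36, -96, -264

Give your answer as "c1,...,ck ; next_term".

  a_2 = 2·0 + 2·-3 = -6
  a_3 = 2·-6 + 2·0 = -12
  a_4 = 2·-12 + 2·-6 = -36
  a_5 = 2·-36 + 2·-12 = -96
  a_6 = 2·-96 + 2·-36 = -264
  a_7 = 2·-264 + 2·-96 = -720

2,2 ; -720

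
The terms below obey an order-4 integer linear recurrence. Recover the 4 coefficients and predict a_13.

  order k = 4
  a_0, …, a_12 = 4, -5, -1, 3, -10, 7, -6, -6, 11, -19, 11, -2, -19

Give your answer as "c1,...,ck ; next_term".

0,1,1,-1 ; 28

  a_4 = 0·3 + 1·-1 + 1·-5 + -1·4 = -10
  a_5 = 0·-10 + 1·3 + 1·-1 + -1·-5 = 7
  a_6 = 0·7 + 1·-10 + 1·3 + -1·-1 = -6
  a_7 = 0·-6 + 1·7 + 1·-10 + -1·3 = -6
  a_8 = 0·-6 + 1·-6 + 1·7 + -1·-10 = 11
  a_9 = 0·11 + 1·-6 + 1·-6 + -1·7 = -19
  a_10 = 0·-19 + 1·11 + 1·-6 + -1·-6 = 11
  a_11 = 0·11 + 1·-19 + 1·11 + -1·-6 = -2
  a_12 = 0·-2 + 1·11 + 1·-19 + -1·11 = -19
  a_13 = 0·-19 + 1·-2 + 1·11 + -1·-19 = 28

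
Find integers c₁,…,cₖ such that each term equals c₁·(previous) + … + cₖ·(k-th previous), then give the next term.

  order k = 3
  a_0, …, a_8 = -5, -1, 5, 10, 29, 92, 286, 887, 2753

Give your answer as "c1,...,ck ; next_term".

  a_3 = 3·5 + 0·-1 + 1·-5 = 10
  a_4 = 3·10 + 0·5 + 1·-1 = 29
  a_5 = 3·29 + 0·10 + 1·5 = 92
  a_6 = 3·92 + 0·29 + 1·10 = 286
  a_7 = 3·286 + 0·92 + 1·29 = 887
  a_8 = 3·887 + 0·286 + 1·92 = 2753
  a_9 = 3·2753 + 0·887 + 1·286 = 8545

3,0,1 ; 8545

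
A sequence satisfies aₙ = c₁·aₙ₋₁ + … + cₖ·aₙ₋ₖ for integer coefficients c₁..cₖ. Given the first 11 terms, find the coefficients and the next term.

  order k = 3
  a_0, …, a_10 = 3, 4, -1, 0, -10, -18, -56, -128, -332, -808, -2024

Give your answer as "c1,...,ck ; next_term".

2,2,-2 ; -5000

  a_3 = 2·-1 + 2·4 + -2·3 = 0
  a_4 = 2·0 + 2·-1 + -2·4 = -10
  a_5 = 2·-10 + 2·0 + -2·-1 = -18
  a_6 = 2·-18 + 2·-10 + -2·0 = -56
  a_7 = 2·-56 + 2·-18 + -2·-10 = -128
  a_8 = 2·-128 + 2·-56 + -2·-18 = -332
  a_9 = 2·-332 + 2·-128 + -2·-56 = -808
  a_10 = 2·-808 + 2·-332 + -2·-128 = -2024
  a_11 = 2·-2024 + 2·-808 + -2·-332 = -5000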